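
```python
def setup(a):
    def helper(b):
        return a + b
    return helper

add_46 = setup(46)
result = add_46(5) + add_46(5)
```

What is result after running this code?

Step 1: add_46 captures a = 46.
Step 2: add_46(5) = 46 + 5 = 51, called twice.
Step 3: result = 51 + 51 = 102

The answer is 102.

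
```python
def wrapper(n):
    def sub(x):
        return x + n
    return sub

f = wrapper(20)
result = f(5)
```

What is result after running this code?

Step 1: wrapper(20) creates a closure that captures n = 20.
Step 2: f(5) calls the closure with x = 5, returning 5 + 20 = 25.
Step 3: result = 25

The answer is 25.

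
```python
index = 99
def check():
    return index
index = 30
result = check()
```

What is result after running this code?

Step 1: index is first set to 99, then reassigned to 30.
Step 2: check() is called after the reassignment, so it looks up the current global index = 30.
Step 3: result = 30

The answer is 30.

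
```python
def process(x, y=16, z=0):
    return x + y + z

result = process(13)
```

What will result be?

Step 1: process(13) uses defaults y = 16, z = 0.
Step 2: Returns 13 + 16 + 0 = 29.
Step 3: result = 29

The answer is 29.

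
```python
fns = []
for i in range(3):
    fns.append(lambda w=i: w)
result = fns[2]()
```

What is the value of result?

Step 1: Default argument w=i captures i's value at each iteration.
Step 2: fns[2] captured w = 2 when i was 2.
Step 3: result = 2

The answer is 2.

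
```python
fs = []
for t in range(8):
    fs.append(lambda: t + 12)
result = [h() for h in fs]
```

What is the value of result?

Step 1: All lambdas capture t by reference. After the loop, t = 7.
Step 2: Each call returns 7 + 12 = 19.
Step 3: result = [19, 19, 19, 19, 19, 19, 19, 19]

The answer is [19, 19, 19, 19, 19, 19, 19, 19].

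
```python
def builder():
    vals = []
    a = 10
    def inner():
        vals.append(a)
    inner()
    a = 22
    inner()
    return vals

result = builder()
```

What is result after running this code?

Step 1: a = 10. inner() appends current a to vals.
Step 2: First inner(): appends 10. Then a = 22.
Step 3: Second inner(): appends 22 (closure sees updated a). result = [10, 22]

The answer is [10, 22].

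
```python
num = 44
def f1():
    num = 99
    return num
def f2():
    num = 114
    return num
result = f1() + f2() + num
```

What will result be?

Step 1: Each function shadows global num with its own local.
Step 2: f1() returns 99, f2() returns 114.
Step 3: Global num = 44 is unchanged. result = 99 + 114 + 44 = 257

The answer is 257.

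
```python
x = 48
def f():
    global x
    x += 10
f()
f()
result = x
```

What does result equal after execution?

Step 1: x = 48.
Step 2: First f(): x = 48 + 10 = 58.
Step 3: Second f(): x = 58 + 10 = 68. result = 68

The answer is 68.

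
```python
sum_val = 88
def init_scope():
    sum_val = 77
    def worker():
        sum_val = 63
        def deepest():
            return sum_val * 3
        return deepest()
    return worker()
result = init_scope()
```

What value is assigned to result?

Step 1: deepest() looks up sum_val through LEGB: not local, finds sum_val = 63 in enclosing worker().
Step 2: Returns 63 * 3 = 189.
Step 3: result = 189

The answer is 189.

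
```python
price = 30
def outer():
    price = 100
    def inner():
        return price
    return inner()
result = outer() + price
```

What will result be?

Step 1: Global price = 30. outer() shadows with price = 100.
Step 2: inner() returns enclosing price = 100. outer() = 100.
Step 3: result = 100 + global price (30) = 130

The answer is 130.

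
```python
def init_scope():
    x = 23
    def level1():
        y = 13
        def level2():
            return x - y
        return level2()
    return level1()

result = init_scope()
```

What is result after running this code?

Step 1: x = 23 in init_scope. y = 13 in level1.
Step 2: level2() reads x = 23 and y = 13 from enclosing scopes.
Step 3: result = 23 - 13 = 10

The answer is 10.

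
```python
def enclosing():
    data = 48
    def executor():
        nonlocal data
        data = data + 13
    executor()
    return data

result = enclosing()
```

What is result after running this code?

Step 1: enclosing() sets data = 48.
Step 2: executor() uses nonlocal to modify data in enclosing's scope: data = 48 + 13 = 61.
Step 3: enclosing() returns the modified data = 61

The answer is 61.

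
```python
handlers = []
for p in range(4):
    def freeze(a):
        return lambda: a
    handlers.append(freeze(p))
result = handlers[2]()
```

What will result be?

Step 1: freeze(p) creates a new scope capturing a = p at call time.
Step 2: handlers[2] = freeze(2), so its lambda captures a = 2.
Step 3: result = 2 (closure factory fixes late binding)

The answer is 2.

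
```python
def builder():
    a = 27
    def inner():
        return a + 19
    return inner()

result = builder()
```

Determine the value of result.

Step 1: builder() defines a = 27.
Step 2: inner() reads a = 27 from enclosing scope, returns 27 + 19 = 46.
Step 3: result = 46

The answer is 46.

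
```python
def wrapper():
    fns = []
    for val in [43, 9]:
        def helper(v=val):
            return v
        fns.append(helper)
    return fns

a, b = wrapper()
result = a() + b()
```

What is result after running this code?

Step 1: Default argument v=val captures val at each iteration.
Step 2: a() returns 43 (captured at first iteration), b() returns 9 (captured at second).
Step 3: result = 43 + 9 = 52

The answer is 52.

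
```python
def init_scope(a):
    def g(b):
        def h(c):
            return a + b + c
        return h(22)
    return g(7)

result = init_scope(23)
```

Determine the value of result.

Step 1: a = 23, b = 7, c = 22 across three nested scopes.
Step 2: h() accesses all three via LEGB rule.
Step 3: result = 23 + 7 + 22 = 52

The answer is 52.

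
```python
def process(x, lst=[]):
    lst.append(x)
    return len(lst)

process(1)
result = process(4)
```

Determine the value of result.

Step 1: Mutable default list persists between calls.
Step 2: First call: lst = [1], len = 1. Second call: lst = [1, 4], len = 2.
Step 3: result = 2

The answer is 2.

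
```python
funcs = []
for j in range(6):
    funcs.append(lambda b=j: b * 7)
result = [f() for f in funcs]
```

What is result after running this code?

Step 1: Default arg b=j captures j at each iteration.
Step 2: funcs[k] has b defaulting to k, returns k * 7.
Step 3: result = [0, 7, 14, 21, 28, 35]

The answer is [0, 7, 14, 21, 28, 35].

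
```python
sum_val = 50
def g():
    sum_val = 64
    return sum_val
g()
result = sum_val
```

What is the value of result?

Step 1: Global sum_val = 50.
Step 2: g() creates local sum_val = 64 (shadow, not modification).
Step 3: After g() returns, global sum_val is unchanged. result = 50

The answer is 50.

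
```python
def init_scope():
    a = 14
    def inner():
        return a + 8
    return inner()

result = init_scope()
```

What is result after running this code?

Step 1: init_scope() defines a = 14.
Step 2: inner() reads a = 14 from enclosing scope, returns 14 + 8 = 22.
Step 3: result = 22

The answer is 22.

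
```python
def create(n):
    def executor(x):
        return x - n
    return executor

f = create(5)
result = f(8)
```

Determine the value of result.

Step 1: create(5) creates a closure capturing n = 5.
Step 2: f(8) computes 8 - 5 = 3.
Step 3: result = 3

The answer is 3.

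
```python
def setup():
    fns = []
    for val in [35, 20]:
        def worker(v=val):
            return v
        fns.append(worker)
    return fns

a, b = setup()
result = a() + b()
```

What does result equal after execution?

Step 1: Default argument v=val captures val at each iteration.
Step 2: a() returns 35 (captured at first iteration), b() returns 20 (captured at second).
Step 3: result = 35 + 20 = 55

The answer is 55.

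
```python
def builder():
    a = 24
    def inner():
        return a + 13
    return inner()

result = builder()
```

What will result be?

Step 1: builder() defines a = 24.
Step 2: inner() reads a = 24 from enclosing scope, returns 24 + 13 = 37.
Step 3: result = 37

The answer is 37.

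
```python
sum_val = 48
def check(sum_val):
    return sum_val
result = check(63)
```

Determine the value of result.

Step 1: Global sum_val = 48.
Step 2: check(63) takes parameter sum_val = 63, which shadows the global.
Step 3: result = 63

The answer is 63.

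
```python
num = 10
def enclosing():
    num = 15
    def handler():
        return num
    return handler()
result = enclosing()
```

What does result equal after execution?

Step 1: num = 10 globally, but enclosing() defines num = 15 locally.
Step 2: handler() looks up num. Not in local scope, so checks enclosing scope (enclosing) and finds num = 15.
Step 3: result = 15

The answer is 15.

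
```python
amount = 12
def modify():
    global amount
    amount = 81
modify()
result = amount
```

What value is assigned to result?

Step 1: amount = 12 globally.
Step 2: modify() declares global amount and sets it to 81.
Step 3: After modify(), global amount = 81. result = 81

The answer is 81.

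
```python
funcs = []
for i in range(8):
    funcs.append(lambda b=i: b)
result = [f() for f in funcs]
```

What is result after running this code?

Step 1: Default arg b=i captures i at each iteration.
Step 2: Each lambda has its own default: 0, 1, ..., 7.
Step 3: result = [0, 1, 2, 3, 4, 5, 6, 7]

The answer is [0, 1, 2, 3, 4, 5, 6, 7].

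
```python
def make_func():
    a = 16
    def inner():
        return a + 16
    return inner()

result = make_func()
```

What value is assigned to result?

Step 1: make_func() defines a = 16.
Step 2: inner() reads a = 16 from enclosing scope, returns 16 + 16 = 32.
Step 3: result = 32

The answer is 32.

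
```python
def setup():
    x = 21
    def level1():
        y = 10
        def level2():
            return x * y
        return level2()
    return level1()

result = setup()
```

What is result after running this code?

Step 1: x = 21 in setup. y = 10 in level1.
Step 2: level2() reads x = 21 and y = 10 from enclosing scopes.
Step 3: result = 21 * 10 = 210

The answer is 210.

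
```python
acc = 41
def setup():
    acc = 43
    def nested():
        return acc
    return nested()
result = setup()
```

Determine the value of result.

Step 1: acc = 41 globally, but setup() defines acc = 43 locally.
Step 2: nested() looks up acc. Not in local scope, so checks enclosing scope (setup) and finds acc = 43.
Step 3: result = 43

The answer is 43.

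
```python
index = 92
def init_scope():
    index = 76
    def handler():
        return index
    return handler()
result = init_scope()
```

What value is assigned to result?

Step 1: index = 92 globally, but init_scope() defines index = 76 locally.
Step 2: handler() looks up index. Not in local scope, so checks enclosing scope (init_scope) and finds index = 76.
Step 3: result = 76

The answer is 76.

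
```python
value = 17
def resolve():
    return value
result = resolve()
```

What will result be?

Step 1: value = 17 is defined in the global scope.
Step 2: resolve() looks up value. No local value exists, so Python checks the global scope via LEGB rule and finds value = 17.
Step 3: result = 17

The answer is 17.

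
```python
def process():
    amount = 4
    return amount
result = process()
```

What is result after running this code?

Step 1: process() defines amount = 4 in its local scope.
Step 2: return amount finds the local variable amount = 4.
Step 3: result = 4

The answer is 4.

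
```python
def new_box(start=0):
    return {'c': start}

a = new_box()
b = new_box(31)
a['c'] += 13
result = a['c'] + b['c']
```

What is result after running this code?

Step 1: new_box() returns a new dict each call (immutable default 0).
Step 2: a = {'c': 0}, b = {'c': 31}.
Step 3: a['c'] += 13 = 13. result = 13 + 31 = 44

The answer is 44.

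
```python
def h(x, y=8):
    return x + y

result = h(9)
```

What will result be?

Step 1: h(9) uses default y = 8.
Step 2: Returns 9 + 8 = 17.
Step 3: result = 17

The answer is 17.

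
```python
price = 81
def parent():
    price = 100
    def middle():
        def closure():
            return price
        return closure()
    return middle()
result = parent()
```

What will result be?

Step 1: parent() defines price = 100. middle() and closure() have no local price.
Step 2: closure() checks local (none), enclosing middle() (none), enclosing parent() and finds price = 100.
Step 3: result = 100

The answer is 100.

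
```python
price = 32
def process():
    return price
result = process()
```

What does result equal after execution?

Step 1: price = 32 is defined in the global scope.
Step 2: process() looks up price. No local price exists, so Python checks the global scope via LEGB rule and finds price = 32.
Step 3: result = 32

The answer is 32.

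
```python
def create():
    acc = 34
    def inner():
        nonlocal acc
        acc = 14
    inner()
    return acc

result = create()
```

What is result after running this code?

Step 1: create() sets acc = 34.
Step 2: inner() uses nonlocal to reassign acc = 14.
Step 3: result = 14

The answer is 14.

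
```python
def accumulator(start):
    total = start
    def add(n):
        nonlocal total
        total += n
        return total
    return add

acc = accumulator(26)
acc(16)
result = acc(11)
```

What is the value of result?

Step 1: accumulator(26) creates closure with total = 26.
Step 2: First acc(16): total = 26 + 16 = 42.
Step 3: Second acc(11): total = 42 + 11 = 53. result = 53

The answer is 53.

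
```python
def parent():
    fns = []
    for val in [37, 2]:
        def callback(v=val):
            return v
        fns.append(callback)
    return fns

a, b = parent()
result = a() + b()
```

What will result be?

Step 1: Default argument v=val captures val at each iteration.
Step 2: a() returns 37 (captured at first iteration), b() returns 2 (captured at second).
Step 3: result = 37 + 2 = 39

The answer is 39.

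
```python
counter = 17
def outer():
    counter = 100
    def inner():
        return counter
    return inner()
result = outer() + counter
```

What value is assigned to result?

Step 1: Global counter = 17. outer() shadows with counter = 100.
Step 2: inner() returns enclosing counter = 100. outer() = 100.
Step 3: result = 100 + global counter (17) = 117

The answer is 117.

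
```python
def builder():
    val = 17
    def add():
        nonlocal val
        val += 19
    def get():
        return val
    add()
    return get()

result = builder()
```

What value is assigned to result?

Step 1: val = 17. add() modifies it via nonlocal, get() reads it.
Step 2: add() makes val = 17 + 19 = 36.
Step 3: get() returns 36. result = 36

The answer is 36.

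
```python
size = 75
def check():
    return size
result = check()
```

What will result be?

Step 1: size = 75 is defined in the global scope.
Step 2: check() looks up size. No local size exists, so Python checks the global scope via LEGB rule and finds size = 75.
Step 3: result = 75

The answer is 75.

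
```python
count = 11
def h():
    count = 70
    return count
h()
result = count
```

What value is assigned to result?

Step 1: Global count = 11.
Step 2: h() creates local count = 70 (shadow, not modification).
Step 3: After h() returns, global count is unchanged. result = 11

The answer is 11.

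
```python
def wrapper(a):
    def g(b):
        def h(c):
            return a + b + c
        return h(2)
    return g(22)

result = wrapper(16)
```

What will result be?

Step 1: a = 16, b = 22, c = 2 across three nested scopes.
Step 2: h() accesses all three via LEGB rule.
Step 3: result = 16 + 22 + 2 = 40

The answer is 40.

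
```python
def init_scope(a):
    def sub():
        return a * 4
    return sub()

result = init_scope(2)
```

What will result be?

Step 1: init_scope(2) binds parameter a = 2.
Step 2: sub() accesses a = 2 from enclosing scope.
Step 3: result = 2 * 4 = 8

The answer is 8.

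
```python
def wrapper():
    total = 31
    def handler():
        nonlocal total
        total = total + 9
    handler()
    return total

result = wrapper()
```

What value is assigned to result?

Step 1: wrapper() sets total = 31.
Step 2: handler() uses nonlocal to modify total in wrapper's scope: total = 31 + 9 = 40.
Step 3: wrapper() returns the modified total = 40

The answer is 40.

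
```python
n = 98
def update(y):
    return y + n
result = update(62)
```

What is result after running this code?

Step 1: n = 98 is defined globally.
Step 2: update(62) uses parameter y = 62 and looks up n from global scope = 98.
Step 3: result = 62 + 98 = 160

The answer is 160.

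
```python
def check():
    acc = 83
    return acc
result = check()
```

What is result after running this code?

Step 1: check() defines acc = 83 in its local scope.
Step 2: return acc finds the local variable acc = 83.
Step 3: result = 83

The answer is 83.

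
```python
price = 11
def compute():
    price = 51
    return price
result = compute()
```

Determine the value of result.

Step 1: Global price = 11.
Step 2: compute() creates local price = 51, shadowing the global.
Step 3: Returns local price = 51. result = 51

The answer is 51.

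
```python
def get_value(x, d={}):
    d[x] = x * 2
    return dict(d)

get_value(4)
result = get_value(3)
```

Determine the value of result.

Step 1: Mutable default dict is shared across calls.
Step 2: First call adds 4: 8. Second call adds 3: 6.
Step 3: result = {4: 8, 3: 6}

The answer is {4: 8, 3: 6}.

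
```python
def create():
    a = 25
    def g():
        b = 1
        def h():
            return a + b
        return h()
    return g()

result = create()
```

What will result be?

Step 1: create() defines a = 25. g() defines b = 1.
Step 2: h() accesses both from enclosing scopes: a = 25, b = 1.
Step 3: result = 25 + 1 = 26

The answer is 26.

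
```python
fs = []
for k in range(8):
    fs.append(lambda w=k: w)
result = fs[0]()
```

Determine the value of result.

Step 1: Default argument w=k captures k's value at each iteration.
Step 2: fs[0] captured w = 0 when k was 0.
Step 3: result = 0

The answer is 0.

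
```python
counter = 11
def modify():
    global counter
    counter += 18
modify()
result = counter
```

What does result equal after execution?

Step 1: counter = 11 globally.
Step 2: modify() modifies global counter: counter += 18 = 29.
Step 3: result = 29

The answer is 29.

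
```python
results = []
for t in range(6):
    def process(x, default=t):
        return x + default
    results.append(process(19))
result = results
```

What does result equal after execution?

Step 1: Default argument default=t is evaluated at function definition time.
Step 2: Each iteration creates process with default = current t value.
Step 3: process(19) returns 19 + default. results = [19, 20, 21, 22, 23, 24]

The answer is [19, 20, 21, 22, 23, 24].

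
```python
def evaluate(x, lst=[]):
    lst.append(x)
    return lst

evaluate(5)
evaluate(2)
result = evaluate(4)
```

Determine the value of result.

Step 1: Mutable default argument gotcha! The list [] is created once.
Step 2: Each call appends to the SAME list: [5], [5, 2], [5, 2, 4].
Step 3: result = [5, 2, 4]

The answer is [5, 2, 4].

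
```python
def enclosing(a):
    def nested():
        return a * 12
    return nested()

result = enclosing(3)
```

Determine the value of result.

Step 1: enclosing(3) binds parameter a = 3.
Step 2: nested() accesses a = 3 from enclosing scope.
Step 3: result = 3 * 12 = 36

The answer is 36.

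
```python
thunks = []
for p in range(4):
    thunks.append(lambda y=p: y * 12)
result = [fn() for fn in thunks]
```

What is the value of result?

Step 1: Default arg y=p captures p at each iteration.
Step 2: thunks[k] has y defaulting to k, returns k * 12.
Step 3: result = [0, 12, 24, 36]

The answer is [0, 12, 24, 36].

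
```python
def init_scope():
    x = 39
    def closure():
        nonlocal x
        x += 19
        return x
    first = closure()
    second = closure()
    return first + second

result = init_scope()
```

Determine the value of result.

Step 1: x starts at 39.
Step 2: First call: x = 39 + 19 = 58, returns 58.
Step 3: Second call: x = 58 + 19 = 77, returns 77.
Step 4: result = 58 + 77 = 135

The answer is 135.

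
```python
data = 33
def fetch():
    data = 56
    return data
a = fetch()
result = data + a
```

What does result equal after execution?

Step 1: Global data = 33. fetch() returns local data = 56.
Step 2: a = 56. Global data still = 33.
Step 3: result = 33 + 56 = 89

The answer is 89.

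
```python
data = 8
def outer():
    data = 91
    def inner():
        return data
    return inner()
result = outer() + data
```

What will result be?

Step 1: Global data = 8. outer() shadows with data = 91.
Step 2: inner() returns enclosing data = 91. outer() = 91.
Step 3: result = 91 + global data (8) = 99

The answer is 99.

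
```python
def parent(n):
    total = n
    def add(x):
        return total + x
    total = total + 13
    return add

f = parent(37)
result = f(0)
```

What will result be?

Step 1: parent(37) sets total = 37, then total = 37 + 13 = 50.
Step 2: Closures capture by reference, so add sees total = 50.
Step 3: f(0) returns 50 + 0 = 50

The answer is 50.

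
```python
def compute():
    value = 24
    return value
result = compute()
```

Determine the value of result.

Step 1: compute() defines value = 24 in its local scope.
Step 2: return value finds the local variable value = 24.
Step 3: result = 24

The answer is 24.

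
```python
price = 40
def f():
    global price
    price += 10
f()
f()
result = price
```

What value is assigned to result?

Step 1: price = 40.
Step 2: First f(): price = 40 + 10 = 50.
Step 3: Second f(): price = 50 + 10 = 60. result = 60

The answer is 60.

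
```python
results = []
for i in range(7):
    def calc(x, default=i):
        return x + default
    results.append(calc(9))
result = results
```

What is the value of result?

Step 1: Default argument default=i is evaluated at function definition time.
Step 2: Each iteration creates calc with default = current i value.
Step 3: calc(9) returns 9 + default. results = [9, 10, 11, 12, 13, 14, 15]

The answer is [9, 10, 11, 12, 13, 14, 15].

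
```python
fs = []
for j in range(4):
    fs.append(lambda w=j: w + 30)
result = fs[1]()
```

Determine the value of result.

Step 1: Default argument w=j captures j's value at definition time.
Step 2: fs[1] was defined when j = 1, so w defaults to 1.
Step 3: result = 1 + 30 = 31 (default arg fixes the late binding issue)

The answer is 31.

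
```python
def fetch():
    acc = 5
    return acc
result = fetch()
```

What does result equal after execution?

Step 1: fetch() defines acc = 5 in its local scope.
Step 2: return acc finds the local variable acc = 5.
Step 3: result = 5

The answer is 5.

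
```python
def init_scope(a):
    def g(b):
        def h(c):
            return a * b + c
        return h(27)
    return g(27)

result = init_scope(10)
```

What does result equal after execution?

Step 1: a = 10, b = 27, c = 27.
Step 2: h() computes a * b + c = 10 * 27 + 27 = 297.
Step 3: result = 297

The answer is 297.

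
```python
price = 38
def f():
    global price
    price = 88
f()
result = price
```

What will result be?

Step 1: price = 38 globally.
Step 2: f() declares global price and sets it to 88.
Step 3: After f(), global price = 88. result = 88

The answer is 88.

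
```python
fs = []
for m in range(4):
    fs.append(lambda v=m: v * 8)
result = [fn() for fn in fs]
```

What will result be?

Step 1: Default arg v=m captures m at each iteration.
Step 2: fs[k] has v defaulting to k, returns k * 8.
Step 3: result = [0, 8, 16, 24]

The answer is [0, 8, 16, 24].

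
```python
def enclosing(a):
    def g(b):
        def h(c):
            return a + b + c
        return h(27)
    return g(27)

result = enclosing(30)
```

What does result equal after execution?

Step 1: a = 30, b = 27, c = 27 across three nested scopes.
Step 2: h() accesses all three via LEGB rule.
Step 3: result = 30 + 27 + 27 = 84

The answer is 84.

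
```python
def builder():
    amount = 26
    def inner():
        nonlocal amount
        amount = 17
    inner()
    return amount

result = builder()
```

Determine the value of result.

Step 1: builder() sets amount = 26.
Step 2: inner() uses nonlocal to reassign amount = 17.
Step 3: result = 17

The answer is 17.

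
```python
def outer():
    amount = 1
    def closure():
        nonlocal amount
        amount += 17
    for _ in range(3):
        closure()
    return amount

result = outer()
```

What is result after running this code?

Step 1: amount = 1.
Step 2: closure() is called 3 times in a loop, each adding 17 via nonlocal.
Step 3: amount = 1 + 17 * 3 = 52

The answer is 52.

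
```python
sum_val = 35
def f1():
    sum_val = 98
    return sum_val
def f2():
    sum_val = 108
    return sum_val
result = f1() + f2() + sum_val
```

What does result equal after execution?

Step 1: Each function shadows global sum_val with its own local.
Step 2: f1() returns 98, f2() returns 108.
Step 3: Global sum_val = 35 is unchanged. result = 98 + 108 + 35 = 241

The answer is 241.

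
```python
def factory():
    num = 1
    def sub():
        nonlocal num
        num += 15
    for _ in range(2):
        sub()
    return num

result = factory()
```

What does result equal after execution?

Step 1: num = 1.
Step 2: sub() is called 2 times in a loop, each adding 15 via nonlocal.
Step 3: num = 1 + 15 * 2 = 31

The answer is 31.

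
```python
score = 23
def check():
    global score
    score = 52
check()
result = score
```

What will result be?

Step 1: score = 23 globally.
Step 2: check() declares global score and sets it to 52.
Step 3: After check(), global score = 52. result = 52

The answer is 52.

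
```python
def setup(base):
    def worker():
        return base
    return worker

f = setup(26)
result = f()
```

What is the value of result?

Step 1: setup(26) creates closure capturing base = 26.
Step 2: f() returns the captured base = 26.
Step 3: result = 26

The answer is 26.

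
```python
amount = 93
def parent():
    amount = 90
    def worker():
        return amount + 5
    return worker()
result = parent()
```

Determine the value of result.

Step 1: parent() shadows global amount with amount = 90.
Step 2: worker() finds amount = 90 in enclosing scope, computes 90 + 5 = 95.
Step 3: result = 95

The answer is 95.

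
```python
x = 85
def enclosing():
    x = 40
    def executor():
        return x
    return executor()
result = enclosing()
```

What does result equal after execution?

Step 1: x = 85 globally, but enclosing() defines x = 40 locally.
Step 2: executor() looks up x. Not in local scope, so checks enclosing scope (enclosing) and finds x = 40.
Step 3: result = 40

The answer is 40.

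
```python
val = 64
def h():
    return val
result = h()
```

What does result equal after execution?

Step 1: val = 64 is defined in the global scope.
Step 2: h() looks up val. No local val exists, so Python checks the global scope via LEGB rule and finds val = 64.
Step 3: result = 64

The answer is 64.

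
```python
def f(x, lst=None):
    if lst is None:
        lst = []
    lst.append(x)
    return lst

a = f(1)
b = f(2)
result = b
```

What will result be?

Step 1: None default with guard creates a NEW list each call.
Step 2: a = [1] (fresh list). b = [2] (another fresh list).
Step 3: result = [2] (this is the fix for mutable default)

The answer is [2].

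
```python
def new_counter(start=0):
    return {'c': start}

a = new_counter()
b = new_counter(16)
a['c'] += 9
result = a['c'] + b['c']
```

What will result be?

Step 1: new_counter() returns a new dict each call (immutable default 0).
Step 2: a = {'c': 0}, b = {'c': 16}.
Step 3: a['c'] += 9 = 9. result = 9 + 16 = 25

The answer is 25.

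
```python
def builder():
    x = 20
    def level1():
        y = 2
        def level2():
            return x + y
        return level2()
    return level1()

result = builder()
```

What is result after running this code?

Step 1: x = 20 in builder. y = 2 in level1.
Step 2: level2() reads x = 20 and y = 2 from enclosing scopes.
Step 3: result = 20 + 2 = 22

The answer is 22.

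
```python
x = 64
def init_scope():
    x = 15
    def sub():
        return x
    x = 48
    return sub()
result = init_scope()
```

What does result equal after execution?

Step 1: init_scope() sets x = 15, then later x = 48.
Step 2: sub() is called after x is reassigned to 48. Closures capture variables by reference, not by value.
Step 3: result = 48

The answer is 48.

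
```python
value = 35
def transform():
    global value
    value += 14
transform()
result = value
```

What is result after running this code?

Step 1: value = 35 globally.
Step 2: transform() modifies global value: value += 14 = 49.
Step 3: result = 49

The answer is 49.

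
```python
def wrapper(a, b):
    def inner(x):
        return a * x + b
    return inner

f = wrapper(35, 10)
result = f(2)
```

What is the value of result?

Step 1: wrapper(35, 10) captures a = 35, b = 10.
Step 2: f(2) computes 35 * 2 + 10 = 80.
Step 3: result = 80

The answer is 80.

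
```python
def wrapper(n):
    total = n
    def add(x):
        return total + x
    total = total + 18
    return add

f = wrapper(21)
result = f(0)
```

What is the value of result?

Step 1: wrapper(21) sets total = 21, then total = 21 + 18 = 39.
Step 2: Closures capture by reference, so add sees total = 39.
Step 3: f(0) returns 39 + 0 = 39

The answer is 39.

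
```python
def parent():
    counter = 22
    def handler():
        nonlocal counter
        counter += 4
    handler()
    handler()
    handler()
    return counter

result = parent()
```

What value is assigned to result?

Step 1: counter starts at 22.
Step 2: handler() is called 3 times, each adding 4.
Step 3: counter = 22 + 4 * 3 = 34

The answer is 34.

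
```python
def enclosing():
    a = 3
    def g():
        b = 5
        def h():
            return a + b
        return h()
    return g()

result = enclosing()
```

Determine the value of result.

Step 1: enclosing() defines a = 3. g() defines b = 5.
Step 2: h() accesses both from enclosing scopes: a = 3, b = 5.
Step 3: result = 3 + 5 = 8

The answer is 8.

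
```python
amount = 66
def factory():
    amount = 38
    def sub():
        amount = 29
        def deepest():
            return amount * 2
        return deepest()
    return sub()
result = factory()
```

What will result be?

Step 1: deepest() looks up amount through LEGB: not local, finds amount = 29 in enclosing sub().
Step 2: Returns 29 * 2 = 58.
Step 3: result = 58

The answer is 58.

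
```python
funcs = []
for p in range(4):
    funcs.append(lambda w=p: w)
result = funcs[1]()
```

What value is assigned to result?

Step 1: Default argument w=p captures p's value at each iteration.
Step 2: funcs[1] captured w = 1 when p was 1.
Step 3: result = 1

The answer is 1.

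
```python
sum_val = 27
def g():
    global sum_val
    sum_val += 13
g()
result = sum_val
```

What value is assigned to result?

Step 1: sum_val = 27 globally.
Step 2: g() modifies global sum_val: sum_val += 13 = 40.
Step 3: result = 40

The answer is 40.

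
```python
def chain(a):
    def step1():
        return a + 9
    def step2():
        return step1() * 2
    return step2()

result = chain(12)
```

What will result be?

Step 1: chain(12) captures a = 12.
Step 2: step2() calls step1() which returns 12 + 9 = 21.
Step 3: step2() returns 21 * 2 = 42

The answer is 42.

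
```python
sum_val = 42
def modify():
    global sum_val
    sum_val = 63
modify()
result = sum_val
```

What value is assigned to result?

Step 1: sum_val = 42 globally.
Step 2: modify() declares global sum_val and sets it to 63.
Step 3: After modify(), global sum_val = 63. result = 63

The answer is 63.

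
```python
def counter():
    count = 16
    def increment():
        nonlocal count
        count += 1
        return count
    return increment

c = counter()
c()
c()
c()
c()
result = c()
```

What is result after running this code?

Step 1: counter() creates closure with count = 16.
Step 2: Each c() call increments count via nonlocal. After 5 calls: 16 + 5 = 21.
Step 3: result = 21

The answer is 21.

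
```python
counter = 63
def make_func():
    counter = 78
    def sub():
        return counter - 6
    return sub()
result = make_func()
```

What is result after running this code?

Step 1: make_func() shadows global counter with counter = 78.
Step 2: sub() finds counter = 78 in enclosing scope, computes 78 - 6 = 72.
Step 3: result = 72

The answer is 72.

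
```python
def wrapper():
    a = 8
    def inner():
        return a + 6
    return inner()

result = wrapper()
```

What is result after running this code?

Step 1: wrapper() defines a = 8.
Step 2: inner() reads a = 8 from enclosing scope, returns 8 + 6 = 14.
Step 3: result = 14

The answer is 14.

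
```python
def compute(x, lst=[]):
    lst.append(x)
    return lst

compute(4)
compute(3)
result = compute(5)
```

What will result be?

Step 1: Mutable default argument gotcha! The list [] is created once.
Step 2: Each call appends to the SAME list: [4], [4, 3], [4, 3, 5].
Step 3: result = [4, 3, 5]

The answer is [4, 3, 5].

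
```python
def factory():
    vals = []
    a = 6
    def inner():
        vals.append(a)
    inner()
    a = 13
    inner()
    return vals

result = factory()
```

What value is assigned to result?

Step 1: a = 6. inner() appends current a to vals.
Step 2: First inner(): appends 6. Then a = 13.
Step 3: Second inner(): appends 13 (closure sees updated a). result = [6, 13]

The answer is [6, 13].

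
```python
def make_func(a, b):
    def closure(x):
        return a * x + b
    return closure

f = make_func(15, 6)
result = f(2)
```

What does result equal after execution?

Step 1: make_func(15, 6) captures a = 15, b = 6.
Step 2: f(2) computes 15 * 2 + 6 = 36.
Step 3: result = 36

The answer is 36.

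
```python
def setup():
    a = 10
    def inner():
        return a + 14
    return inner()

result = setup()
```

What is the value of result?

Step 1: setup() defines a = 10.
Step 2: inner() reads a = 10 from enclosing scope, returns 10 + 14 = 24.
Step 3: result = 24

The answer is 24.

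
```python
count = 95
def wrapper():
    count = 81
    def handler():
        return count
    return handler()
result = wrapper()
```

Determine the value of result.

Step 1: count = 95 globally, but wrapper() defines count = 81 locally.
Step 2: handler() looks up count. Not in local scope, so checks enclosing scope (wrapper) and finds count = 81.
Step 3: result = 81

The answer is 81.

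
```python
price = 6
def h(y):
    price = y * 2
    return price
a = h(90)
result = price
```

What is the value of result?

Step 1: Global price = 6.
Step 2: h(90) creates local price = 90 * 2 = 180.
Step 3: Global price unchanged because no global keyword. result = 6

The answer is 6.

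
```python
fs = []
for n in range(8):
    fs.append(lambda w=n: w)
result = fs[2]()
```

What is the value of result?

Step 1: Default argument w=n captures n's value at each iteration.
Step 2: fs[2] captured w = 2 when n was 2.
Step 3: result = 2

The answer is 2.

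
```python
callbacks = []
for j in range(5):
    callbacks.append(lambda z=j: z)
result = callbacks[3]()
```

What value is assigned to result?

Step 1: Default argument z=j captures j's value at each iteration.
Step 2: callbacks[3] captured z = 3 when j was 3.
Step 3: result = 3

The answer is 3.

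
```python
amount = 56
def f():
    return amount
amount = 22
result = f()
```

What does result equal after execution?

Step 1: amount is first set to 56, then reassigned to 22.
Step 2: f() is called after the reassignment, so it looks up the current global amount = 22.
Step 3: result = 22

The answer is 22.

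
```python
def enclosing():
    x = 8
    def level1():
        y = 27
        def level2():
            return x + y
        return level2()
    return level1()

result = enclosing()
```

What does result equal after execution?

Step 1: x = 8 in enclosing. y = 27 in level1.
Step 2: level2() reads x = 8 and y = 27 from enclosing scopes.
Step 3: result = 8 + 27 = 35

The answer is 35.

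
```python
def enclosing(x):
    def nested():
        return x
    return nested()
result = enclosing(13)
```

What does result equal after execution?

Step 1: enclosing(13) binds parameter x = 13.
Step 2: nested() looks up x in enclosing scope and finds the parameter x = 13.
Step 3: result = 13

The answer is 13.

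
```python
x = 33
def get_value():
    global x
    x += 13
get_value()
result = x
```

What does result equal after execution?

Step 1: x = 33 globally.
Step 2: get_value() modifies global x: x += 13 = 46.
Step 3: result = 46

The answer is 46.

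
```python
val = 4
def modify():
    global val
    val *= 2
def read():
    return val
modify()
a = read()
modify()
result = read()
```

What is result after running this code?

Step 1: val = 4.
Step 2: First modify(): val = 4 * 2 = 8.
Step 3: Second modify(): val = 8 * 2 = 16.
Step 4: read() returns 16

The answer is 16.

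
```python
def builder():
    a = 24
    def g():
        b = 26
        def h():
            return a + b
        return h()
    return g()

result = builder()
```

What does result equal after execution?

Step 1: builder() defines a = 24. g() defines b = 26.
Step 2: h() accesses both from enclosing scopes: a = 24, b = 26.
Step 3: result = 24 + 26 = 50

The answer is 50.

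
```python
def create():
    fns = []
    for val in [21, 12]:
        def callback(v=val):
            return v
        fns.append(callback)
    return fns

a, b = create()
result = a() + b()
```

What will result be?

Step 1: Default argument v=val captures val at each iteration.
Step 2: a() returns 21 (captured at first iteration), b() returns 12 (captured at second).
Step 3: result = 21 + 12 = 33

The answer is 33.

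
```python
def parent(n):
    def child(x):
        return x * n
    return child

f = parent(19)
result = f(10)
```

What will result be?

Step 1: parent(19) creates a closure capturing n = 19.
Step 2: f(10) computes 10 * 19 = 190.
Step 3: result = 190

The answer is 190.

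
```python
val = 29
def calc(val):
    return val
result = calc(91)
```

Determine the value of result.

Step 1: Global val = 29.
Step 2: calc(91) takes parameter val = 91, which shadows the global.
Step 3: result = 91

The answer is 91.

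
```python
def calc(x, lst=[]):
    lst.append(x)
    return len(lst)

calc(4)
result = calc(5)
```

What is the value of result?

Step 1: Mutable default list persists between calls.
Step 2: First call: lst = [4], len = 1. Second call: lst = [4, 5], len = 2.
Step 3: result = 2

The answer is 2.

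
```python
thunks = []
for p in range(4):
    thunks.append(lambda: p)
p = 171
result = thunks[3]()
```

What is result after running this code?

Step 1: Lambdas capture the variable p by reference, not by value.
Step 2: After the loop, p is reassigned to 171.
Step 3: thunks[3]() looks up the current p = 171. result = 171

The answer is 171.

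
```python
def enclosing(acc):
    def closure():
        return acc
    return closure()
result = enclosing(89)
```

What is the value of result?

Step 1: enclosing(89) binds parameter acc = 89.
Step 2: closure() looks up acc in enclosing scope and finds the parameter acc = 89.
Step 3: result = 89

The answer is 89.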